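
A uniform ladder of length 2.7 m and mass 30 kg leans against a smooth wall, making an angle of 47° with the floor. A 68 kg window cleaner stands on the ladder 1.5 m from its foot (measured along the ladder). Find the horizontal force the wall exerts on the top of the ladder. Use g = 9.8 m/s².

Sum moments about the foot of the ladder (the floor normal and friction both act there and drop out).
Ladder weight 30×9.8 = 294 N acts at 1.35 m along the ladder; its horizontal arm is 1.35·cos47° = 0.9207 m → τ = 270.7 N·m clockwise.
Window cleaner: 68×9.8 = 666.4 N at 1.5 m → arm 1.023 m → τ = 681.7 N·m clockwise.
Wall normal N acts horizontally at the top; its moment arm is the height L sinθ = 2.7·sin47° = 1.975 m, counterclockwise.
Setting net torque to zero: N × 1.975 = 952.4 → N = 482 N.

N_wall ≈ 482 N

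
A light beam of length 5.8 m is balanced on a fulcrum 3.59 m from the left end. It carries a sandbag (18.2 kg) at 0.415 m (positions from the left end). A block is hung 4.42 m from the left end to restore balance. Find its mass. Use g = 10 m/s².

Take moments about the fulcrum (at 3.59 m from the left end).
Sandbag: 18.2 × 10 = 182 N down at 0.415 m → arm 3.175 m, τ = 182 × 3.175 = 577.9 N·m counterclockwise.
Net moment of known loads = 577.9 N·m counterclockwise.
An unknown mass m at 4.42 m has arm 0.83 m; its moment is m·g·0.83 clockwise.
For rotational equilibrium, m × 10 × 0.83 = 577.9, so m = 577.9 / (10 × 0.83) = 69.6 kg.

m ≈ 69.6 kg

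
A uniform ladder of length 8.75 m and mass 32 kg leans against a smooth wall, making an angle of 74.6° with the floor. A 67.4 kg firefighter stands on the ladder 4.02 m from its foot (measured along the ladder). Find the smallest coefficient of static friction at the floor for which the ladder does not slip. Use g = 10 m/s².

Taking torques about the foot of the ladder:
Ladder weight 32×10 = 320 N acts at 4.375 m along the ladder; its horizontal arm is 4.375·cos74.6° = 1.162 m → τ = 371.8 N·m clockwise.
Firefighter: 67.4×10 = 674 N at 4.02 m → arm 1.068 m → τ = 719.8 N·m clockwise.
Wall normal N acts horizontally at the top; its moment arm is the height L sinθ = 8.75·sin74.6° = 8.436 m, counterclockwise.
Στ = 0 ⇒ N × 8.436 = 1092 ⇒ N = 129.4 N.
ΣFx = 0 ⇒ f = N_wall = 129.4 N. ΣFy = 0 ⇒ N_floor = 994 N.
μ_min = f / N_floor = 129.4 / 994 = 0.13.

μ_min ≈ 0.13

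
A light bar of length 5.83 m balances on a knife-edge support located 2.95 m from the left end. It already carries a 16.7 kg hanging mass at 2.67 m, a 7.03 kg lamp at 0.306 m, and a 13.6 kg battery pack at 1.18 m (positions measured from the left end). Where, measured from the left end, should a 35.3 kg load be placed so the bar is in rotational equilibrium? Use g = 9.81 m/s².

x ≈ 4.29 m from the left end

Choose the knife-edge support (at 2.95 m from the left end) as the axis so the support reaction has zero arm there.
Hanging mass: 16.7 × 9.81 = 163.8 N down at 2.67 m → arm 0.28 m, τ = 163.8 × 0.28 = 45.86 N·m counterclockwise.
Lamp: 7.03 × 9.81 = 68.96 N down at 0.306 m → arm 2.644 m, τ = 68.96 × 2.644 = 182.3 N·m counterclockwise.
Battery pack: 13.6 × 9.81 = 133.4 N down at 1.18 m → arm 1.77 m, τ = 133.4 × 1.77 = 236.1 N·m counterclockwise.
Net moment of existing loads = 464.3 N·m counterclockwise.
The load weighs 35.3 × 9.81 = 346.3 N and must supply an equal clockwise moment, so its lever arm about the knife-edge support is 464.3 / 346.3 = 1.34 m.
That puts it at 2.95 + 1.34 = 4.29 m from the left end.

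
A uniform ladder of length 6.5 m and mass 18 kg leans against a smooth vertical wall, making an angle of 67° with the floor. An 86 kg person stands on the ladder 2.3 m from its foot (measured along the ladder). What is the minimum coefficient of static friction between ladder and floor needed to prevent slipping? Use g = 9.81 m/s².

Taking torques about the foot of the ladder:
Ladder weight 18×9.81 = 176.6 N acts at 3.25 m along the ladder; its horizontal arm is 3.25·cos67° = 1.27 m → τ = 224.3 N·m clockwise.
Person: 86×9.81 = 843.7 N at 2.3 m → arm 0.8987 m → τ = 758.2 N·m clockwise.
Wall normal N acts horizontally at the top; its moment arm is the height L sinθ = 6.5·sin67° = 5.983 m, counterclockwise.
Balancing moments: N × 5.983 = 982.5, giving N = 164.2 N.
ΣFx = 0 ⇒ f = N_wall = 164.2 N. ΣFy = 0 ⇒ N_floor = 1020 N.
μ_min = f / N_floor = 164.2 / 1020 = 0.161.

μ_min ≈ 0.161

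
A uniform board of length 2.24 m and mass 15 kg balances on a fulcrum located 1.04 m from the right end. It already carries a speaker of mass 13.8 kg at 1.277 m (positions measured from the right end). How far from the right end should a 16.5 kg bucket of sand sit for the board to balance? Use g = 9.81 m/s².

x ≈ 0.769 m from the right end

About the fulcrum (at 1.04 m from the right end):
Beam weight: 15 × 9.81 = 147.2 N down at 1.12 m → arm 0.08 m, τ = 147.2 × 0.08 = 11.78 N·m counterclockwise.
Speaker: 13.8 × 9.81 = 135.4 N down at 1.277 m → arm 0.237 m, τ = 135.4 × 0.237 = 32.09 N·m counterclockwise.
Net moment of existing loads = 43.87 N·m counterclockwise.
The bucket of sand weighs 16.5 × 9.81 = 161.9 N and must supply an equal clockwise moment, so its lever arm about the fulcrum is 43.87 / 161.9 = 0.271 m.
That puts it at 1.04 − 0.271 = 0.769 m from the right end.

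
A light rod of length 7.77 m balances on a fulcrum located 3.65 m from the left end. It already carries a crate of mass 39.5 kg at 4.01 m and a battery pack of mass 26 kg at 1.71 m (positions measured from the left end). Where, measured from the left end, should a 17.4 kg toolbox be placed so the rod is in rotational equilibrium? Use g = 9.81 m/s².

x ≈ 5.73 m from the left end

About the fulcrum (at 3.65 m from the left end):
Crate: 39.5 × 9.81 = 387.5 N down at 4.01 m → arm 0.36 m, τ = 387.5 × 0.36 = 139.5 N·m clockwise.
Battery pack: 26 × 9.81 = 255.1 N down at 1.71 m → arm 1.94 m, τ = 255.1 × 1.94 = 494.9 N·m counterclockwise.
Net moment of existing loads = 355.4 N·m counterclockwise.
The toolbox weighs 17.4 × 9.81 = 170.7 N and must supply an equal clockwise moment, so its lever arm about the fulcrum is 355.4 / 170.7 = 2.08 m.
That puts it at 3.65 + 2.08 = 5.73 m from the left end.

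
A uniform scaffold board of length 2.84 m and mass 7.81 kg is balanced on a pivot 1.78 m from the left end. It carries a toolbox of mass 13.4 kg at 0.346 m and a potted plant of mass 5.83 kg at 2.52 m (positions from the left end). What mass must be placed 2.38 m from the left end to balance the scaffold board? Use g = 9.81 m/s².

Choose the pivot (at 1.78 m from the left end) as the axis so the support reaction has zero arm there.
Beam weight: 7.81 × 9.81 = 76.62 N down at 1.42 m → arm 0.36 m, τ = 76.62 × 0.36 = 27.58 N·m counterclockwise.
Toolbox: 13.4 × 9.81 = 131.5 N down at 0.346 m → arm 1.434 m, τ = 131.5 × 1.434 = 188.6 N·m counterclockwise.
Potted plant: 5.83 × 9.81 = 57.19 N down at 2.52 m → arm 0.74 m, τ = 57.19 × 0.74 = 42.32 N·m clockwise.
Net moment of known loads = 173.9 N·m counterclockwise.
An unknown mass m at 2.38 m has arm 0.6 m; its moment is m·g·0.6 clockwise.
Balancing moments: m × 9.81 × 0.6 = 173.9, giving m = 173.9 / (9.81 × 0.6) = 29.5 kg.

m ≈ 29.5 kg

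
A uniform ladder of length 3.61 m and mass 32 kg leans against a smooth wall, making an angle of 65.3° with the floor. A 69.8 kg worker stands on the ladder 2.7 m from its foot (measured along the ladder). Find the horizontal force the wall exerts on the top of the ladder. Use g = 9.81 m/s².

Sum moments about the foot of the ladder (the floor normal and friction both act there and drop out).
Ladder weight 32×9.81 = 313.9 N acts at 1.805 m along the ladder; its horizontal arm is 1.805·cos65.3° = 0.7543 m → τ = 236.8 N·m clockwise.
Worker: 69.8×9.81 = 684.7 N at 2.7 m → arm 1.128 m → τ = 772.3 N·m clockwise.
Wall normal N acts horizontally at the top; its moment arm is the height L sinθ = 3.61·sin65.3° = 3.28 m, counterclockwise.
Setting net torque to zero: N × 3.28 = 1009 → N = 308 N.

N_wall ≈ 308 N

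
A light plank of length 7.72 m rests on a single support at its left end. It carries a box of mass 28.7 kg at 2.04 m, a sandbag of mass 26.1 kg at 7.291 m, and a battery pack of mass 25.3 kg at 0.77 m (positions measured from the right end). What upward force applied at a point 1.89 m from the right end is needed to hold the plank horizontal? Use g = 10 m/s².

Taking torques about the left end:
Box: 28.7 × 10 = 287 N down at 2.04 m → arm 5.68 m, τ = 287 × 5.68 = 1630 N·m clockwise.
Sandbag: 26.1 × 10 = 261 N down at 7.291 m → arm 0.429 m, τ = 261 × 0.429 = 112 N·m clockwise.
Battery pack: 25.3 × 10 = 253 N down at 0.77 m → arm 6.95 m, τ = 253 × 6.95 = 1758 N·m clockwise.
Net moment of the loads = 3500 N·m clockwise.
The upward force F acts at a point 1.89 m from the right end, arm 5.83 m, giving F × 5.83 counterclockwise.
Balancing moments: F × 5.83 = 3500, giving F = 3500 / 5.83 = 600 N.

F ≈ 600 N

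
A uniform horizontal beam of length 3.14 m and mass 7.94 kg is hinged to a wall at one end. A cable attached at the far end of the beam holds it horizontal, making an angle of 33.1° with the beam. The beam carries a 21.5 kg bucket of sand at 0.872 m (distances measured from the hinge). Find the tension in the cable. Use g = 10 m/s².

Sum moments about the hinge (the unknown hinge reaction has zero arm there).
Beam weight: 7.94 × 10 = 79.4 N down at 1.57 m → arm 1.57 m, τ = 79.4 × 1.57 = 124.7 N·m clockwise.
Bucket of sand: 21.5 × 10 = 215 N down at 0.872 m → arm 0.872 m, τ = 215 × 0.872 = 187.5 N·m clockwise.
Total clockwise load moment = 312.2 N·m.
The cable tension T acts at 3.14 m; only its component perpendicular to the beam, T sinθ, produces torque. sin 33.1° = 0.5461.
For rotational equilibrium, T × 3.14 × 0.5461 = 312.2, so T = 312.2 / 1.715 = 182 N.

T ≈ 182 N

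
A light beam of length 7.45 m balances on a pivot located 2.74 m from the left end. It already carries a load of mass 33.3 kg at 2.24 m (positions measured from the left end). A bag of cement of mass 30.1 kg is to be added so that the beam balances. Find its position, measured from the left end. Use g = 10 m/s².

Taking torques about the pivot (at 2.74 m from the left end):
Load: 33.3 × 10 = 333 N down at 2.24 m → arm 0.5 m, τ = 333 × 0.5 = 166.5 N·m counterclockwise.
Net moment of existing loads = 166.5 N·m counterclockwise.
The bag of cement weighs 30.1 × 10 = 301 N and must supply an equal clockwise moment, so its lever arm about the pivot is 166.5 / 301 = 0.553 m.
That puts it at 2.74 + 0.553 = 3.29 m from the left end.

x ≈ 3.29 m from the left end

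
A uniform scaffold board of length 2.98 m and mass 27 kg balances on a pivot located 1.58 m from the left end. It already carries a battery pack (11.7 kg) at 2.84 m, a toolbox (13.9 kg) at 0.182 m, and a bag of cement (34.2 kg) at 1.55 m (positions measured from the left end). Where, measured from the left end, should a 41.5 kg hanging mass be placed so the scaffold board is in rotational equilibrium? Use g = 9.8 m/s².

Take moments about the pivot (at 1.58 m from the left end).
Beam weight: 27 × 9.8 = 264.6 N down at 1.49 m → arm 0.09 m, τ = 264.6 × 0.09 = 23.81 N·m counterclockwise.
Battery pack: 11.7 × 9.8 = 114.7 N down at 2.84 m → arm 1.26 m, τ = 114.7 × 1.26 = 144.5 N·m clockwise.
Toolbox: 13.9 × 9.8 = 136.2 N down at 0.182 m → arm 1.398 m, τ = 136.2 × 1.398 = 190.4 N·m counterclockwise.
Bag of cement: 34.2 × 9.8 = 335.2 N down at 1.55 m → arm 0.03 m, τ = 335.2 × 0.03 = 10.06 N·m counterclockwise.
Net moment of existing loads = 79.77 N·m counterclockwise.
The hanging mass weighs 41.5 × 9.8 = 406.7 N and must supply an equal clockwise moment, so its lever arm about the pivot is 79.77 / 406.7 = 0.196 m.
That puts it at 1.58 + 0.196 = 1.78 m from the left end.

x ≈ 1.78 m from the left end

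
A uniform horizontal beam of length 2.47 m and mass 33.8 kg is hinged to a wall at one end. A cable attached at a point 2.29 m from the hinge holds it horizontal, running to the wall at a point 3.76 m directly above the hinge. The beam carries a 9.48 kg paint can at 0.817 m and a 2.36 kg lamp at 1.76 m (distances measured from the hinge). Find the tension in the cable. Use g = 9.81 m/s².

T ≈ 269 N

Sum moments about the hinge (the unknown hinge reaction has zero arm there).
Beam weight: 33.8 × 9.81 = 331.6 N down at 1.235 m → arm 1.235 m, τ = 331.6 × 1.235 = 409.5 N·m clockwise.
Paint can: 9.48 × 9.81 = 93 N down at 0.817 m → arm 0.817 m, τ = 93 × 0.817 = 75.98 N·m clockwise.
Lamp: 2.36 × 9.81 = 23.15 N down at 1.76 m → arm 1.76 m, τ = 23.15 × 1.76 = 40.74 N·m clockwise.
Total clockwise load moment = 526.2 N·m.
The cable tension T acts at 2.29 m; only its component perpendicular to the beam, T sinθ, produces torque. sinθ = h/√(h²+d²) = 3.76/√(3.76²+2.29²) = 0.8541.
Balancing moments: T × 2.29 × 0.8541 = 526.2, giving T = 526.2 / 1.956 = 269 N.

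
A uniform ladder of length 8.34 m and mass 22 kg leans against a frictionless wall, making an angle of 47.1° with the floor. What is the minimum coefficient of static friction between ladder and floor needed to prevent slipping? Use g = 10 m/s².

μ_min ≈ 0.465

Choose the foot of the ladder as the axis so the floor normal and friction both act there and drop out.
Ladder weight 22×10 = 220 N acts at 4.17 m along the ladder; its horizontal arm is 4.17·cos47.1° = 2.839 m → τ = 624.6 N·m clockwise.
Wall normal N acts horizontally at the top; its moment arm is the height L sinθ = 8.34·sin47.1° = 6.109 m, counterclockwise.
Setting net torque to zero: N × 6.109 = 624.6 → N = 102.2 N.
ΣFx = 0 ⇒ f = N_wall = 102.2 N. ΣFy = 0 ⇒ N_floor = 220 N.
μ_min = f / N_floor = 102.2 / 220 = 0.465.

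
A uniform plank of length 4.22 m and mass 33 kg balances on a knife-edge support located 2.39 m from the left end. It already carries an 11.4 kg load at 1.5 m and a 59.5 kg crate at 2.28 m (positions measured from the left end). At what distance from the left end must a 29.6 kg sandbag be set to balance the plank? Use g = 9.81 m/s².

Choose the knife-edge support (at 2.39 m from the left end) as the axis so the support reaction has zero arm there.
Beam weight: 33 × 9.81 = 323.7 N down at 2.11 m → arm 0.28 m, τ = 323.7 × 0.28 = 90.64 N·m counterclockwise.
Load: 11.4 × 9.81 = 111.8 N down at 1.5 m → arm 0.89 m, τ = 111.8 × 0.89 = 99.5 N·m counterclockwise.
Crate: 59.5 × 9.81 = 583.7 N down at 2.28 m → arm 0.11 m, τ = 583.7 × 0.11 = 64.21 N·m counterclockwise.
Net moment of existing loads = 254.3 N·m counterclockwise.
The sandbag weighs 29.6 × 9.81 = 290.4 N and must supply an equal clockwise moment, so its lever arm about the knife-edge support is 254.3 / 290.4 = 0.876 m.
That puts it at 2.39 + 0.876 = 3.27 m from the left end.

x ≈ 3.27 m from the left end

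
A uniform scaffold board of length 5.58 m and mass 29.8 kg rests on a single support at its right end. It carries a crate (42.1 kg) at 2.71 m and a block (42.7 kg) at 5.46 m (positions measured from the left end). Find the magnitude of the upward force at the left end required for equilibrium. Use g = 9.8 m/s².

Choose the right end as the axis so the unknown pivot reaction has zero arm there.
Beam weight: 29.8 × 9.8 = 292 N down at 2.79 m → arm 2.79 m, τ = 292 × 2.79 = 814.7 N·m counterclockwise.
Crate: 42.1 × 9.8 = 412.6 N down at 2.71 m → arm 2.87 m, τ = 412.6 × 2.87 = 1184 N·m counterclockwise.
Block: 42.7 × 9.8 = 418.5 N down at 5.46 m → arm 0.12 m, τ = 418.5 × 0.12 = 50.22 N·m counterclockwise.
Net moment of the loads = 2049 N·m counterclockwise.
The upward force F acts at the left end, arm 5.58 m, giving F × 5.58 clockwise.
Setting net torque to zero: F × 5.58 = 2049 → F = 2049 / 5.58 = 367 N.

F ≈ 367 N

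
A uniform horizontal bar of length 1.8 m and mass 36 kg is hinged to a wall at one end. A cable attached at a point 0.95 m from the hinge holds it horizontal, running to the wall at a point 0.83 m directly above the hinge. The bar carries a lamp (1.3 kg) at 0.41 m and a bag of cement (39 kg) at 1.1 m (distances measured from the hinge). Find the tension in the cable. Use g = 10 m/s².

Taking torques about the hinge:
Beam weight: 36 × 10 = 360 N down at 0.9 m → arm 0.9 m, τ = 360 × 0.9 = 324 N·m clockwise.
Lamp: 1.3 × 10 = 13 N down at 0.41 m → arm 0.41 m, τ = 13 × 0.41 = 5.33 N·m clockwise.
Bag of cement: 39 × 10 = 390 N down at 1.1 m → arm 1.1 m, τ = 390 × 1.1 = 429 N·m clockwise.
Total clockwise load moment = 758.3 N·m.
The cable tension T acts at 0.95 m; only its component perpendicular to the bar, T sinθ, produces torque. sinθ = h/√(h²+d²) = 0.83/√(0.83²+0.95²) = 0.6579.
For rotational equilibrium, T × 0.95 × 0.6579 = 758.3, so T = 758.3 / 0.625 = 1210 N.

T ≈ 1210 N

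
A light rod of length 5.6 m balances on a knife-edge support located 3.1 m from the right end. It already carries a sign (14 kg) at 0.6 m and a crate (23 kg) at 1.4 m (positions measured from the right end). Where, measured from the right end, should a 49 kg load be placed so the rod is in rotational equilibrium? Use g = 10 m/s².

Take moments about the knife-edge support (at 3.1 m from the right end).
Sign: 14 × 10 = 140 N down at 0.6 m → arm 2.5 m, τ = 140 × 2.5 = 350 N·m clockwise.
Crate: 23 × 10 = 230 N down at 1.4 m → arm 1.7 m, τ = 230 × 1.7 = 391 N·m clockwise.
Net moment of existing loads = 741 N·m clockwise.
The load weighs 49 × 10 = 490 N and must supply an equal counterclockwise moment, so its lever arm about the knife-edge support is 741 / 490 = 1.51 m.
That puts it at 3.1 + 1.51 = 4.61 m from the right end.

x ≈ 4.61 m from the right end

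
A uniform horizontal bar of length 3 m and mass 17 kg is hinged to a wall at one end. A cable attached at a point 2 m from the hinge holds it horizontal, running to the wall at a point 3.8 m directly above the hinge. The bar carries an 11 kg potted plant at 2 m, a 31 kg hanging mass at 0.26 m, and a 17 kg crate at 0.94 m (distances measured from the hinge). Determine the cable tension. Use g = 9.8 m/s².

T ≈ 396 N

Taking torques about the hinge:
Beam weight: 17 × 9.8 = 166.6 N down at 1.5 m → arm 1.5 m, τ = 166.6 × 1.5 = 249.9 N·m clockwise.
Potted plant: 11 × 9.8 = 107.8 N down at 2 m → arm 2 m, τ = 107.8 × 2 = 215.6 N·m clockwise.
Hanging mass: 31 × 9.8 = 303.8 N down at 0.26 m → arm 0.26 m, τ = 303.8 × 0.26 = 78.99 N·m clockwise.
Crate: 17 × 9.8 = 166.6 N down at 0.94 m → arm 0.94 m, τ = 166.6 × 0.94 = 156.6 N·m clockwise.
Total clockwise load moment = 701.1 N·m.
The cable tension T acts at 2 m; only its component perpendicular to the bar, T sinθ, produces torque. sinθ = h/√(h²+d²) = 3.8/√(3.8²+2²) = 0.8849.
Στ = 0 ⇒ T × 2 × 0.8849 = 701.1 ⇒ T = 701.1 / 1.77 = 396 N.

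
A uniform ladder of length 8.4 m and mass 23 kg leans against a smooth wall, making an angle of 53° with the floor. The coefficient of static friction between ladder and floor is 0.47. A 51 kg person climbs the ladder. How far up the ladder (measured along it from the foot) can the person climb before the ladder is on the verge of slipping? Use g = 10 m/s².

d ≈ 5.71 m

Sum moments about the foot of the ladder (the floor normal and friction both act there and drop out).
Ladder weight 23×10 = 230 N acts at 4.2 m along the ladder; its horizontal arm is 4.2·cos53° = 2.528 m → τ = 581.4 N·m clockwise.
Person weight 51×10 = 510 N at distance d → arm d·cos53° → τ = 510·d·0.6018 clockwise.
Wall normal N at the top has arm L sinθ = 6.709 m counterclockwise, so Στ = 0 gives N·6.709 = 581.4 + 306.9·d.
ΣFy = 0 ⇒ N_floor = 740 N, so the maximum friction is μ_s·N_floor = 0.47×740 = 347.8 N. ΣFx = 0 ⇒ N_wall = f, so at the slipping point N = 347.8 N.
Substituting: 347.8×6.709 = 581.4 + 306.9·d ⇒ d = (2333 − 581.4) / 306.9 = 5.71 m.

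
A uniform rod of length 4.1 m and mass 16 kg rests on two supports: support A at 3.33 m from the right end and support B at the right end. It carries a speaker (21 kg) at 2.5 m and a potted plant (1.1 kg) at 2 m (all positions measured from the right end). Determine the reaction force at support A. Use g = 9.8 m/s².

Take moments about support B.
Beam weight: 16 × 9.8 = 156.8 N down at 2.05 m → arm 2.05 m, τ = 156.8 × 2.05 = 321.4 N·m counterclockwise.
Speaker: 21 × 9.8 = 205.8 N down at 2.5 m → arm 2.5 m, τ = 205.8 × 2.5 = 514.5 N·m counterclockwise.
Potted plant: 1.1 × 9.8 = 10.78 N down at 2 m → arm 2 m, τ = 10.78 × 2 = 21.56 N·m counterclockwise.
Net load moment about support B = 857.5 N·m counterclockwise.
Reaction R at support A is upward at 3.33 m, arm 3.33 m → moment R × 3.33 clockwise.
Balancing moments: R × 3.33 = 857.5, giving R = 258 N.

R_A ≈ 258 N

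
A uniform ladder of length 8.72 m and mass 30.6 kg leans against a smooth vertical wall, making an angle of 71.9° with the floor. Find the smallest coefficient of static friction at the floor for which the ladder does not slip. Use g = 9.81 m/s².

μ_min ≈ 0.163

Choose the foot of the ladder as the axis so the floor normal and friction both act there and drop out.
Ladder weight 30.6×9.81 = 300.2 N acts at 4.36 m along the ladder; its horizontal arm is 4.36·cos71.9° = 1.355 m → τ = 406.8 N·m clockwise.
Wall normal N acts horizontally at the top; its moment arm is the height L sinθ = 8.72·sin71.9° = 8.288 m, counterclockwise.
Balancing moments: N × 8.288 = 406.8, giving N = 49.08 N.
ΣFx = 0 ⇒ f = N_wall = 49.08 N. ΣFy = 0 ⇒ N_floor = 300.2 N.
μ_min = f / N_floor = 49.08 / 300.2 = 0.163.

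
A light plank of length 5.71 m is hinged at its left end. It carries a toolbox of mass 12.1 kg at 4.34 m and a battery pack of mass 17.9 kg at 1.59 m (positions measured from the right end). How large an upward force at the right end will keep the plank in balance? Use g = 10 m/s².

F ≈ 158 N

Taking torques about the left end:
Toolbox: 12.1 × 10 = 121 N down at 4.34 m → arm 1.37 m, τ = 121 × 1.37 = 165.8 N·m clockwise.
Battery pack: 17.9 × 10 = 179 N down at 1.59 m → arm 4.12 m, τ = 179 × 4.12 = 737.5 N·m clockwise.
Net moment of the loads = 903.3 N·m clockwise.
The upward force F acts at the right end, arm 5.71 m, giving F × 5.71 counterclockwise.
Balancing moments: F × 5.71 = 903.3, giving F = 903.3 / 5.71 = 158 N.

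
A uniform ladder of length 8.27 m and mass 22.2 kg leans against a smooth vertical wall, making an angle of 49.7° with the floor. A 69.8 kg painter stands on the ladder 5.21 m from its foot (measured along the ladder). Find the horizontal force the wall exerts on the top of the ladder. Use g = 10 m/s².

N_wall ≈ 467 N

Choose the foot of the ladder as the axis so the floor normal and friction both act there and drop out.
Ladder weight 22.2×10 = 222 N acts at 4.135 m along the ladder; its horizontal arm is 4.135·cos49.7° = 2.674 m → τ = 593.6 N·m clockwise.
Painter: 69.8×10 = 698 N at 5.21 m → arm 3.37 m → τ = 2352 N·m clockwise.
Wall normal N acts horizontally at the top; its moment arm is the height L sinθ = 8.27·sin49.7° = 6.307 m, counterclockwise.
Στ = 0 ⇒ N × 6.307 = 2946 ⇒ N = 467 N.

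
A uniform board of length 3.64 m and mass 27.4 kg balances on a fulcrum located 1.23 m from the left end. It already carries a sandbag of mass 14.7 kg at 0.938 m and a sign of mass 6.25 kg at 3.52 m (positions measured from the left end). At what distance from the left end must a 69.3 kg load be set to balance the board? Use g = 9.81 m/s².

x ≈ 0.852 m from the left end

Sum moments about the fulcrum (at 1.23 m from the left end) (the support reaction has zero arm there).
Beam weight: 27.4 × 9.81 = 268.8 N down at 1.82 m → arm 0.59 m, τ = 268.8 × 0.59 = 158.6 N·m clockwise.
Sandbag: 14.7 × 9.81 = 144.2 N down at 0.938 m → arm 0.292 m, τ = 144.2 × 0.292 = 42.11 N·m counterclockwise.
Sign: 6.25 × 9.81 = 61.31 N down at 3.52 m → arm 2.29 m, τ = 61.31 × 2.29 = 140.4 N·m clockwise.
Net moment of existing loads = 256.9 N·m clockwise.
The load weighs 69.3 × 9.81 = 679.8 N and must supply an equal counterclockwise moment, so its lever arm about the fulcrum is 256.9 / 679.8 = 0.378 m.
That puts it at 1.23 − 0.378 = 0.852 m from the left end.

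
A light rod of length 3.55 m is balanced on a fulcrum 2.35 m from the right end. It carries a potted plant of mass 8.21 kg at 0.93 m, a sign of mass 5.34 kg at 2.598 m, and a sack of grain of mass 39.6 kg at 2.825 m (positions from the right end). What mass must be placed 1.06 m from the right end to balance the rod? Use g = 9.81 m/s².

Take moments about the fulcrum (at 2.35 m from the right end).
Potted plant: 8.21 × 9.81 = 80.54 N down at 0.93 m → arm 1.42 m, τ = 80.54 × 1.42 = 114.4 N·m clockwise.
Sign: 5.34 × 9.81 = 52.39 N down at 2.598 m → arm 0.248 m, τ = 52.39 × 0.248 = 12.99 N·m counterclockwise.
Sack of grain: 39.6 × 9.81 = 388.5 N down at 2.825 m → arm 0.475 m, τ = 388.5 × 0.475 = 184.5 N·m counterclockwise.
Net moment of known loads = 83.09 N·m counterclockwise.
An unknown mass m at 1.06 m has arm 1.29 m; its moment is m·g·1.29 clockwise.
For rotational equilibrium, m × 9.81 × 1.29 = 83.09, so m = 83.09 / (9.81 × 1.29) = 6.57 kg.

m ≈ 6.57 kg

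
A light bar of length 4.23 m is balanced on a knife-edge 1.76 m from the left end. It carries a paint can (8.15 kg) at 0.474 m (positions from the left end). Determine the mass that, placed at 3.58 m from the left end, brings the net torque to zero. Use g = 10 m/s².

Take moments about the knife-edge (at 1.76 m from the left end).
Paint can: 8.15 × 10 = 81.5 N down at 0.474 m → arm 1.286 m, τ = 81.5 × 1.286 = 104.8 N·m counterclockwise.
Net moment of known loads = 104.8 N·m counterclockwise.
An unknown mass m at 3.58 m has arm 1.82 m; its moment is m·g·1.82 clockwise.
Στ = 0 ⇒ m × 10 × 1.82 = 104.8 ⇒ m = 104.8 / (10 × 1.82) = 5.76 kg.

m ≈ 5.76 kg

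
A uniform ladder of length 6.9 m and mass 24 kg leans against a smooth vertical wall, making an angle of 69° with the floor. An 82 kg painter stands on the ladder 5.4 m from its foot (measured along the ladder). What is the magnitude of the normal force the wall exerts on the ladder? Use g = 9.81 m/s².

Take moments about the foot of the ladder.
Ladder weight 24×9.81 = 235.4 N acts at 3.45 m along the ladder; its horizontal arm is 3.45·cos69° = 1.236 m → τ = 291 N·m clockwise.
Painter: 82×9.81 = 804.4 N at 5.4 m → arm 1.935 m → τ = 1557 N·m clockwise.
Wall normal N acts horizontally at the top; its moment arm is the height L sinθ = 6.9·sin69° = 6.442 m, counterclockwise.
Balancing moments: N × 6.442 = 1848, giving N = 287 N.

N_wall ≈ 287 N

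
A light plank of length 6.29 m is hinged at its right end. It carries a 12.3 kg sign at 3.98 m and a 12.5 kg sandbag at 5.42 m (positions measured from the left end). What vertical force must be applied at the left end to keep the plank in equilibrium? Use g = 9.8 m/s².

Take moments about the right end.
Sign: 12.3 × 9.8 = 120.5 N down at 3.98 m → arm 2.31 m, τ = 120.5 × 2.31 = 278.4 N·m counterclockwise.
Sandbag: 12.5 × 9.8 = 122.5 N down at 5.42 m → arm 0.87 m, τ = 122.5 × 0.87 = 106.6 N·m counterclockwise.
Net moment of the loads = 385 N·m counterclockwise.
The upward force F acts at the left end, arm 6.29 m, giving F × 6.29 clockwise.
Setting net torque to zero: F × 6.29 = 385 → F = 385 / 6.29 = 61.2 N.

F ≈ 61.2 N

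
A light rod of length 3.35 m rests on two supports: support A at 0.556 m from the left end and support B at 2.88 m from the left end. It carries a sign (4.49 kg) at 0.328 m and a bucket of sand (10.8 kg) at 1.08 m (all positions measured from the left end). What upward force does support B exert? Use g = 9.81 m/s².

R_B ≈ 19.6 N

Take moments about support A.
Sign: 4.49 × 9.81 = 44.05 N down at 0.328 m → arm 0.228 m, τ = 44.05 × 0.228 = 10.04 N·m counterclockwise.
Bucket of sand: 10.8 × 9.81 = 105.9 N down at 1.08 m → arm 0.524 m, τ = 105.9 × 0.524 = 55.49 N·m clockwise.
Net load moment about support A = 45.45 N·m clockwise.
Reaction R at support B is upward at 2.88 m, arm 2.324 m → moment R × 2.324 counterclockwise.
Στ = 0 ⇒ R × 2.324 = 45.45 ⇒ R = 19.6 N.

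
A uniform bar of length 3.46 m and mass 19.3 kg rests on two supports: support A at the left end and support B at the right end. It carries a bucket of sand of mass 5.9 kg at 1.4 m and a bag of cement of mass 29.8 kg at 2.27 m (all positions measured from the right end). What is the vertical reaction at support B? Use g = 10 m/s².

R_B ≈ 234 N

Take moments about support A.
Beam weight: 19.3 × 10 = 193 N down at 1.73 m → arm 1.73 m, τ = 193 × 1.73 = 333.9 N·m clockwise.
Bucket of sand: 5.9 × 10 = 59 N down at 1.4 m → arm 2.06 m, τ = 59 × 2.06 = 121.5 N·m clockwise.
Bag of cement: 29.8 × 10 = 298 N down at 2.27 m → arm 1.19 m, τ = 298 × 1.19 = 354.6 N·m clockwise.
Net load moment about support A = 810 N·m clockwise.
Reaction R at support B is upward at 0 m, arm 3.46 m → moment R × 3.46 counterclockwise.
Setting net torque to zero: R × 3.46 = 810 → R = 234 N.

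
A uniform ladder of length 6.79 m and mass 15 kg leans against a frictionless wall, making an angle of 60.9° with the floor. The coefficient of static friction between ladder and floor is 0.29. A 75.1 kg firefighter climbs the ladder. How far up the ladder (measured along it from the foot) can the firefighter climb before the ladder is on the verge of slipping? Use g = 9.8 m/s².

d ≈ 3.57 m

Take moments about the foot of the ladder.
Ladder weight 15×9.8 = 147 N acts at 3.395 m along the ladder; its horizontal arm is 3.395·cos60.9° = 1.651 m → τ = 242.7 N·m clockwise.
Firefighter weight 75.1×9.8 = 736 N at distance d → arm d·cos60.9° → τ = 736·d·0.4863 clockwise.
Wall normal N at the top has arm L sinθ = 5.933 m counterclockwise, so Στ = 0 gives N·5.933 = 242.7 + 357.9·d.
ΣFy = 0 ⇒ N_floor = 883 N, so the maximum friction is μ_s·N_floor = 0.29×883 = 256.1 N. ΣFx = 0 ⇒ N_wall = f, so at the slipping point N = 256.1 N.
Substituting: 256.1×5.933 = 242.7 + 357.9·d ⇒ d = (1519 − 242.7) / 357.9 = 3.57 m.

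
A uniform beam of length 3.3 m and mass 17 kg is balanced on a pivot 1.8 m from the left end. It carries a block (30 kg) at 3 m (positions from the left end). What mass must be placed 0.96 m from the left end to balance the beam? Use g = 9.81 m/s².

m ≈ 39.8 kg

Take moments about the pivot (at 1.8 m from the left end).
Beam weight: 17 × 9.81 = 166.8 N down at 1.65 m → arm 0.15 m, τ = 166.8 × 0.15 = 25.02 N·m counterclockwise.
Block: 30 × 9.81 = 294.3 N down at 3 m → arm 1.2 m, τ = 294.3 × 1.2 = 353.2 N·m clockwise.
Net moment of known loads = 328.2 N·m clockwise.
An unknown mass m at 0.96 m has arm 0.84 m; its moment is m·g·0.84 counterclockwise.
For rotational equilibrium, m × 9.81 × 0.84 = 328.2, so m = 328.2 / (9.81 × 0.84) = 39.8 kg.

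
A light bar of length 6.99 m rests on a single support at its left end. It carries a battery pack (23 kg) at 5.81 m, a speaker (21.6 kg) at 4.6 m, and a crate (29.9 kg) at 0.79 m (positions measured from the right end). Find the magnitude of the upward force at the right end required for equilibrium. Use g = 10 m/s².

Sum moments about the left end (the unknown pivot reaction has zero arm there).
Battery pack: 23 × 10 = 230 N down at 5.81 m → arm 1.18 m, τ = 230 × 1.18 = 271.4 N·m clockwise.
Speaker: 21.6 × 10 = 216 N down at 4.6 m → arm 2.39 m, τ = 216 × 2.39 = 516.2 N·m clockwise.
Crate: 29.9 × 10 = 299 N down at 0.79 m → arm 6.2 m, τ = 299 × 6.2 = 1854 N·m clockwise.
Net moment of the loads = 2642 N·m clockwise.
The upward force F acts at the right end, arm 6.99 m, giving F × 6.99 counterclockwise.
Setting net torque to zero: F × 6.99 = 2642 → F = 2642 / 6.99 = 378 N.

F ≈ 378 N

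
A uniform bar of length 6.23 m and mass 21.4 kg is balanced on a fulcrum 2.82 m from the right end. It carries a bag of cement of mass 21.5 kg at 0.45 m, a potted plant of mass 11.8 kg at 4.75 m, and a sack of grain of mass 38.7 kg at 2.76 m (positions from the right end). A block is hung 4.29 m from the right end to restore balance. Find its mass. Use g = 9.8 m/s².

m ≈ 16.5 kg

Take moments about the fulcrum (at 2.82 m from the right end).
Beam weight: 21.4 × 9.8 = 209.7 N down at 3.115 m → arm 0.295 m, τ = 209.7 × 0.295 = 61.86 N·m counterclockwise.
Bag of cement: 21.5 × 9.8 = 210.7 N down at 0.45 m → arm 2.37 m, τ = 210.7 × 2.37 = 499.4 N·m clockwise.
Potted plant: 11.8 × 9.8 = 115.6 N down at 4.75 m → arm 1.93 m, τ = 115.6 × 1.93 = 223.1 N·m counterclockwise.
Sack of grain: 38.7 × 9.8 = 379.3 N down at 2.76 m → arm 0.06 m, τ = 379.3 × 0.06 = 22.76 N·m clockwise.
Net moment of known loads = 237.2 N·m clockwise.
An unknown mass m at 4.29 m has arm 1.47 m; its moment is m·g·1.47 counterclockwise.
Setting net torque to zero: m × 9.8 × 1.47 = 237.2 → m = 237.2 / (9.8 × 1.47) = 16.5 kg.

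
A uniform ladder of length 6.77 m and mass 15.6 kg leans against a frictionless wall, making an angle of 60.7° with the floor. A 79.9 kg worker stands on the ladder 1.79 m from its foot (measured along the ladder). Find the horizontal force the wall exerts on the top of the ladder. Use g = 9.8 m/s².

Taking torques about the foot of the ladder:
Ladder weight 15.6×9.8 = 152.9 N acts at 3.385 m along the ladder; its horizontal arm is 3.385·cos60.7° = 1.657 m → τ = 253.4 N·m clockwise.
Worker: 79.9×9.8 = 783 N at 1.79 m → arm 0.876 m → τ = 685.9 N·m clockwise.
Wall normal N acts horizontally at the top; its moment arm is the height L sinθ = 6.77·sin60.7° = 5.904 m, counterclockwise.
For rotational equilibrium, N × 5.904 = 939.3, so N = 159 N.

N_wall ≈ 159 N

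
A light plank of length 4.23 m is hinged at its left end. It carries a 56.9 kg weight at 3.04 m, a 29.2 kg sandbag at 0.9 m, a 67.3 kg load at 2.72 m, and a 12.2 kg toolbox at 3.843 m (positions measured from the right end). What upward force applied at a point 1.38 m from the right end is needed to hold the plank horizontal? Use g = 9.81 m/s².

Take moments about the left end.
Weight: 56.9 × 9.81 = 558.2 N down at 3.04 m → arm 1.19 m, τ = 558.2 × 1.19 = 664.3 N·m clockwise.
Sandbag: 29.2 × 9.81 = 286.5 N down at 0.9 m → arm 3.33 m, τ = 286.5 × 3.33 = 954 N·m clockwise.
Load: 67.3 × 9.81 = 660.2 N down at 2.72 m → arm 1.51 m, τ = 660.2 × 1.51 = 996.9 N·m clockwise.
Toolbox: 12.2 × 9.81 = 119.7 N down at 3.843 m → arm 0.387 m, τ = 119.7 × 0.387 = 46.32 N·m clockwise.
Net moment of the loads = 2662 N·m clockwise.
The upward force F acts at a point 1.38 m from the right end, arm 2.85 m, giving F × 2.85 counterclockwise.
Στ = 0 ⇒ F × 2.85 = 2662 ⇒ F = 2662 / 2.85 = 934 N.

F ≈ 934 N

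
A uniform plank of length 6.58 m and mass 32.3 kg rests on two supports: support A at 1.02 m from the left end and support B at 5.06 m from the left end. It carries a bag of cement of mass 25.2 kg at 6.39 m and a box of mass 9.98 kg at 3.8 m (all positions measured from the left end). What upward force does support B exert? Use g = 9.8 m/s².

R_B ≈ 573 N

Choose support A as the axis so its reaction then has zero moment arm.
Beam weight: 32.3 × 9.8 = 316.5 N down at 3.29 m → arm 2.27 m, τ = 316.5 × 2.27 = 718.5 N·m clockwise.
Bag of cement: 25.2 × 9.8 = 247 N down at 6.39 m → arm 5.37 m, τ = 247 × 5.37 = 1326 N·m clockwise.
Box: 9.98 × 9.8 = 97.8 N down at 3.8 m → arm 2.78 m, τ = 97.8 × 2.78 = 271.9 N·m clockwise.
Net load moment about support A = 2316 N·m clockwise.
Reaction R at support B is upward at 5.06 m, arm 4.04 m → moment R × 4.04 counterclockwise.
Στ = 0 ⇒ R × 4.04 = 2316 ⇒ R = 573 N.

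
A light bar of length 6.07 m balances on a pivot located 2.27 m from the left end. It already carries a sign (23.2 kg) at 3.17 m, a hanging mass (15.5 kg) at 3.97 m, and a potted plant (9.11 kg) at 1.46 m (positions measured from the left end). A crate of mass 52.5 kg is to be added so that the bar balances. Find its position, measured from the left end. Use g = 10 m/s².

Sum moments about the pivot (at 2.27 m from the left end) (the support reaction has zero arm there).
Sign: 23.2 × 10 = 232 N down at 3.17 m → arm 0.9 m, τ = 232 × 0.9 = 208.8 N·m clockwise.
Hanging mass: 15.5 × 10 = 155 N down at 3.97 m → arm 1.7 m, τ = 155 × 1.7 = 263.5 N·m clockwise.
Potted plant: 9.11 × 10 = 91.1 N down at 1.46 m → arm 0.81 m, τ = 91.1 × 0.81 = 73.79 N·m counterclockwise.
Net moment of existing loads = 398.5 N·m clockwise.
The crate weighs 52.5 × 10 = 525 N and must supply an equal counterclockwise moment, so its lever arm about the pivot is 398.5 / 525 = 0.759 m.
That puts it at 2.27 − 0.759 = 1.51 m from the left end.

x ≈ 1.51 m from the left end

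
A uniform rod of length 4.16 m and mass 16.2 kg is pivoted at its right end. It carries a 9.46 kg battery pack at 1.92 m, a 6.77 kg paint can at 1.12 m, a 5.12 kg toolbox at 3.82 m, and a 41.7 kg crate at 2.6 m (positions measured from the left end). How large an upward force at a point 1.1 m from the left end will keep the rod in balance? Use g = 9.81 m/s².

F ≈ 456 N

Sum moments about the right end (the unknown pivot reaction has zero arm there).
Beam weight: 16.2 × 9.81 = 158.9 N down at 2.08 m → arm 2.08 m, τ = 158.9 × 2.08 = 330.5 N·m counterclockwise.
Battery pack: 9.46 × 9.81 = 92.8 N down at 1.92 m → arm 2.24 m, τ = 92.8 × 2.24 = 207.9 N·m counterclockwise.
Paint can: 6.77 × 9.81 = 66.41 N down at 1.12 m → arm 3.04 m, τ = 66.41 × 3.04 = 201.9 N·m counterclockwise.
Toolbox: 5.12 × 9.81 = 50.23 N down at 3.82 m → arm 0.34 m, τ = 50.23 × 0.34 = 17.08 N·m counterclockwise.
Crate: 41.7 × 9.81 = 409.1 N down at 2.6 m → arm 1.56 m, τ = 409.1 × 1.56 = 638.2 N·m counterclockwise.
Net moment of the loads = 1396 N·m counterclockwise.
The upward force F acts at a point 1.1 m from the left end, arm 3.06 m, giving F × 3.06 clockwise.
Setting net torque to zero: F × 3.06 = 1396 → F = 1396 / 3.06 = 456 N.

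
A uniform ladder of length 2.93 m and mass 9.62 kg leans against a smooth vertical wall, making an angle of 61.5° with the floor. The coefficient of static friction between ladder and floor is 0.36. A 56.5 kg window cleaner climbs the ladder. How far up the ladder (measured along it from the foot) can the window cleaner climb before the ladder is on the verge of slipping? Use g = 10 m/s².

About the foot of the ladder:
Ladder weight 9.62×10 = 96.2 N acts at 1.465 m along the ladder; its horizontal arm is 1.465·cos61.5° = 0.699 m → τ = 67.24 N·m clockwise.
Window cleaner weight 56.5×10 = 565 N at distance d → arm d·cos61.5° → τ = 565·d·0.4772 clockwise.
Wall normal N at the top has arm L sinθ = 2.575 m counterclockwise, so Στ = 0 gives N·2.575 = 67.24 + 269.6·d.
ΣFy = 0 ⇒ N_floor = 661.2 N, so the maximum friction is μ_s·N_floor = 0.36×661.2 = 238 N. ΣFx = 0 ⇒ N_wall = f, so at the slipping point N = 238 N.
Substituting: 238×2.575 = 67.24 + 269.6·d ⇒ d = (612.9 − 67.24) / 269.6 = 2.02 m.

d ≈ 2.02 m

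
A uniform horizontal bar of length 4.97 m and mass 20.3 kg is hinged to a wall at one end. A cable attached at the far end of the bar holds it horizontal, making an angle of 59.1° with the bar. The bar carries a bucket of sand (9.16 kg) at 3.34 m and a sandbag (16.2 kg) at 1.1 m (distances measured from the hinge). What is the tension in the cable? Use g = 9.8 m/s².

Taking torques about the hinge:
Beam weight: 20.3 × 9.8 = 198.9 N down at 2.485 m → arm 2.485 m, τ = 198.9 × 2.485 = 494.3 N·m clockwise.
Bucket of sand: 9.16 × 9.8 = 89.77 N down at 3.34 m → arm 3.34 m, τ = 89.77 × 3.34 = 299.8 N·m clockwise.
Sandbag: 16.2 × 9.8 = 158.8 N down at 1.1 m → arm 1.1 m, τ = 158.8 × 1.1 = 174.7 N·m clockwise.
Total clockwise load moment = 968.8 N·m.
The cable tension T acts at 4.97 m; only its component perpendicular to the bar, T sinθ, produces torque. sin 59.1° = 0.8581.
Setting net torque to zero: T × 4.97 × 0.8581 = 968.8 → T = 968.8 / 4.265 = 227 N.

T ≈ 227 N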